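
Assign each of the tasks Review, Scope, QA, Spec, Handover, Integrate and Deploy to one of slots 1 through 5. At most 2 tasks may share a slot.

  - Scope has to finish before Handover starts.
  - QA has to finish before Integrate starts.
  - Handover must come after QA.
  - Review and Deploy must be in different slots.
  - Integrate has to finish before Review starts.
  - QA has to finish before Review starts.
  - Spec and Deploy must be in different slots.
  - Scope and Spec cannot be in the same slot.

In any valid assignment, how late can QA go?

Downstream work caps QA at 3.
QA at 3 is achievable: Spec -> 2, Integrate -> 4, Deploy -> 1, Handover -> 4, Scope -> 1, Review -> 5, QA -> 3.

3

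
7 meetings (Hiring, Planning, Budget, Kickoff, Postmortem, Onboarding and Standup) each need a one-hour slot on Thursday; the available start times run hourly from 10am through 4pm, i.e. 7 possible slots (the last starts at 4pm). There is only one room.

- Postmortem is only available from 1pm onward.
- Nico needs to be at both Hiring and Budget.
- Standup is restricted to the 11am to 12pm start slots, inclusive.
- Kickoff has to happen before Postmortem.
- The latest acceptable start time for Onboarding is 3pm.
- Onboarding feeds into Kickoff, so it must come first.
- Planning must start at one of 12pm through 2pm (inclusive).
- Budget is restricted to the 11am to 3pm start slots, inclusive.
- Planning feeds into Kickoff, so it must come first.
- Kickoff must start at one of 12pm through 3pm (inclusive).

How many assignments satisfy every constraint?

36

Splitting on Planning: it can be 12pm (12), 1pm (16), 2pm (8). Listing each branch's schedules as (Hiring, Budget, Kickoff, Postmortem, Onboarding, Standup):
Planning=12pm: (10am,1pm,3pm,4pm,2pm,11am) (10am,2pm,3pm,4pm,1pm,11am) (10am,3pm,2pm,4pm,1pm,11am) (1pm,2pm,3pm,4pm,10am,11am) (1pm,3pm,2pm,4pm,10am,11am) (2pm,1pm,3pm,4pm,10am,11am) (2pm,3pm,1pm,4pm,10am,11am) (3pm,1pm,2pm,4pm,10am,11am) (3pm,2pm,1pm,4pm,10am,11am) (4pm,1pm,2pm,3pm,10am,11am) (4pm,2pm,1pm,3pm,10am,11am) (4pm,3pm,1pm,2pm,10am,11am) — 12.
Planning=1pm: (10am,11am,3pm,4pm,2pm,12pm) (10am,12pm,3pm,4pm,2pm,11am) (10am,2pm,3pm,4pm,11am,12pm) (10am,2pm,3pm,4pm,12pm,11am) (10am,3pm,2pm,4pm,11am,12pm) (10am,3pm,2pm,4pm,12pm,11am) (11am,2pm,3pm,4pm,10am,12pm) (11am,3pm,2pm,4pm,10am,12pm) (12pm,2pm,3pm,4pm,10am,11am) (12pm,3pm,2pm,4pm,10am,11am) (2pm,11am,3pm,4pm,10am,12pm) (2pm,12pm,3pm,4pm,10am,11am) (3pm,11am,2pm,4pm,10am,12pm) (3pm,12pm,2pm,4pm,10am,11am) (4pm,11am,2pm,3pm,10am,12pm) (4pm,12pm,2pm,3pm,10am,11am) — 16.
Planning=2pm: (10am,11am,3pm,4pm,1pm,12pm) (10am,12pm,3pm,4pm,1pm,11am) (10am,1pm,3pm,4pm,11am,12pm) (10am,1pm,3pm,4pm,12pm,11am) (11am,1pm,3pm,4pm,10am,12pm) (12pm,1pm,3pm,4pm,10am,11am) (1pm,11am,3pm,4pm,10am,12pm) (1pm,12pm,3pm,4pm,10am,11am) — 8.
Summing: 12 + 16 + 8 = 36.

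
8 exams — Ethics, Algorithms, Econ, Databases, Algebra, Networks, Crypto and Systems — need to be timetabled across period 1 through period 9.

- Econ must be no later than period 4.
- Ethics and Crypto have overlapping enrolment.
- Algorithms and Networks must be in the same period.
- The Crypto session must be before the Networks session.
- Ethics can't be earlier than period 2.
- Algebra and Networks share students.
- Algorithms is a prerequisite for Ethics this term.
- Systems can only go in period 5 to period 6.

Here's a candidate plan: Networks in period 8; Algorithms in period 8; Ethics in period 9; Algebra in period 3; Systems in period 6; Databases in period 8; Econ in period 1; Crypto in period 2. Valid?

Yes

Algorithms and Networks must be in the same period — holds.
Algorithms is a prerequisite for Ethics this term — holds.
Ethics and Crypto have overlapping enrolment — holds.
Ethics can't be earlier than period 2 — holds.
Econ must be no later than period 4 — holds.
The Crypto session must be before the Networks session — holds.
Systems can only go in period 5 to period 6 — holds.
Algebra and Networks share students — holds.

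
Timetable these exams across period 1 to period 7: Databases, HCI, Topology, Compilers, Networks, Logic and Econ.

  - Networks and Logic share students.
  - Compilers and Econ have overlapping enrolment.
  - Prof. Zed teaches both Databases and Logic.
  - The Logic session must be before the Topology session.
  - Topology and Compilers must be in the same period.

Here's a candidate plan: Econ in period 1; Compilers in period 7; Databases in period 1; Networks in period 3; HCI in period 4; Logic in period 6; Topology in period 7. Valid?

Yes

Prof. Zed teaches both Databases and Logic — holds.
Topology and Compilers must be in the same period — holds.
The Logic session must be before the Topology session — holds.
Compilers and Econ have overlapping enrolment — holds.
Networks and Logic share students — holds.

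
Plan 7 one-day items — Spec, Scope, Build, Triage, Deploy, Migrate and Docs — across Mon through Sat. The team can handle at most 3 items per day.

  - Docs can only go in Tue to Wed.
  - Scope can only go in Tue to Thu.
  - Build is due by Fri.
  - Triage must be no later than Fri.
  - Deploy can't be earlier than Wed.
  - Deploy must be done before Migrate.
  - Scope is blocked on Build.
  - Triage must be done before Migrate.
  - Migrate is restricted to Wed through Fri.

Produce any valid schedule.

Triage in Mon; Deploy in Wed; Scope in Tue; Docs in Tue; Build in Mon; Spec in Mon; Migrate in Thu

Checking: Deploy(Wed) before Migrate(Thu); Build(Mon) before Scope(Tue); Triage(Mon) before Migrate(Thu); Migrate=Thu in [Wed,Fri]; Docs=Tue in [Tue,Wed]; Build=Mon in [Mon,Fri]; Scope=Tue in [Tue,Thu]; Triage=Mon in [Mon,Fri]; Deploy=Wed in [Wed,Sat]; max 3 per day (cap 3).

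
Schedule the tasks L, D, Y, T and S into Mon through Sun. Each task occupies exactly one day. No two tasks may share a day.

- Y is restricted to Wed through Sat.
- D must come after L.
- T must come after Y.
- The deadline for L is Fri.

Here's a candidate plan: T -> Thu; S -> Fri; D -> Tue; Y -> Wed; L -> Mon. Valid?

Yes

D must come after L — holds.
The deadline for L is Fri — holds.
No two tasks may share a day — holds.
Y is restricted to Wed through Sat — holds.
T must come after Y — holds.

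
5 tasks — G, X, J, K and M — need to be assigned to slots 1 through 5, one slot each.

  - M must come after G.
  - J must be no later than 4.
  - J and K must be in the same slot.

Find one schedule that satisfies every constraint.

K in 1, J in 1, M in 2, G in 1, X in 1

Checking: G(1) before M(2); J = K = 1; J=1 in [1,4].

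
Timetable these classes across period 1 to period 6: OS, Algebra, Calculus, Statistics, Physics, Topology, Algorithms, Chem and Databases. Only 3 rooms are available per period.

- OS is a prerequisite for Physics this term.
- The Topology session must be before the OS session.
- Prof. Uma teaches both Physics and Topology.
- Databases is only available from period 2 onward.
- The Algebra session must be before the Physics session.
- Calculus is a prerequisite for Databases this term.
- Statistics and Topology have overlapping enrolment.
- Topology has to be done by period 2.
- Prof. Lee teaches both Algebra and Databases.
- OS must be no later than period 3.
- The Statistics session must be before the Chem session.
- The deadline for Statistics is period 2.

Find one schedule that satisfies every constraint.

Chem in period 2; Calculus in period 1; Topology in period 2; Algebra in period 1; Databases in period 2; Physics in period 4; Statistics in period 1; OS in period 3; Algorithms in period 3

Checking: Algebra(period 1) before Physics(period 4); Statistics(period 1) before Chem(period 2); OS(period 3) before Physics(period 4); Topology(period 2) before OS(period 3); Calculus(period 1) before Databases(period 2); Statistics(period 1) != Topology(period 2); Algebra(period 1) != Databases(period 2); Physics(period 4) != Topology(period 2); Databases=period 2 in [period 2,period 6]; Statistics=period 1 in [period 1,period 2]; OS=period 3 in [period 1,period 3]; Topology=period 2 in [period 1,period 2]; max 3 per period (cap 3).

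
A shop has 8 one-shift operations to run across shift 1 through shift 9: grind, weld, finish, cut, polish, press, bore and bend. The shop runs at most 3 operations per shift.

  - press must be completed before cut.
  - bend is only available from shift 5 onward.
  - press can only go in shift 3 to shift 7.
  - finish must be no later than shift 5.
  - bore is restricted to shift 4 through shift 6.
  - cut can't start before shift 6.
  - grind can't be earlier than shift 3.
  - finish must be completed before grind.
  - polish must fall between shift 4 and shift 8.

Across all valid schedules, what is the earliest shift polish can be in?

Polish is available from shift 4; polish's own window allows nothing later than shift 8.
polish at shift 4 is achievable: grind=shift 3, polish=shift 4, weld=shift 1, press=shift 3, bend=shift 5, cut=shift 6, bore=shift 4, finish=shift 1.

shift 4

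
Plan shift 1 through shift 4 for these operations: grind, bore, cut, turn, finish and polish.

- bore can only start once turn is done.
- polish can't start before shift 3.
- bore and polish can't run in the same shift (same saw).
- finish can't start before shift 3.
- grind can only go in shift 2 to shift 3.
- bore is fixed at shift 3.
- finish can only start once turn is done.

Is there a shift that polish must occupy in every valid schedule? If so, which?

polish's window is shift 3–shift 4.
bore is fixed at shift 3, and polish can't share a shift with bore.
So polish must be shift 4.

shift 4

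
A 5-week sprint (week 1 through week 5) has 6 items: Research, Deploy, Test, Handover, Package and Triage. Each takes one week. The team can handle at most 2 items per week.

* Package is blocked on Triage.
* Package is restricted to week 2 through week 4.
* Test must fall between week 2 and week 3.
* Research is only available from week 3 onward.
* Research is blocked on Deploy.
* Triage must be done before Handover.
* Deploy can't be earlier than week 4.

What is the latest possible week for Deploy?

Deploy is available from week 4; downstream work caps Deploy at week 4.
Deploy at week 4 is achievable: Triage -> week 1, Test -> week 2, Deploy -> week 4, Package -> week 2, Research -> week 5, Handover -> week 3.

week 4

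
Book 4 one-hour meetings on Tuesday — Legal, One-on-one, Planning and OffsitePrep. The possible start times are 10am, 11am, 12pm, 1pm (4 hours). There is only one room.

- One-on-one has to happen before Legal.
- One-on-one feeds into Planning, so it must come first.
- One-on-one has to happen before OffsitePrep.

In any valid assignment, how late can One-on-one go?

Downstream work caps One-on-one at 12pm.
One-on-one at 10am is achievable: One-on-one=10am; Planning=12pm; Legal=11am; OffsitePrep=1pm.
Nothing later works — the capacity limit rule out every hour after 10am.

10am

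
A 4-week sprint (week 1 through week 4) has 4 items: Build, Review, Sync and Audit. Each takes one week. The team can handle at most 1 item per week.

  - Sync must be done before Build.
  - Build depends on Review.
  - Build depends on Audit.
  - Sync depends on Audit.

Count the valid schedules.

Enumerating: Sync -> week 2, Audit -> week 1, Review -> week 3, Build -> week 4 | Build in week 4; Review in week 2; Sync in week 3; Audit in week 1 | Review in week 1; Build in week 4; Audit in week 2; Sync in week 3.

3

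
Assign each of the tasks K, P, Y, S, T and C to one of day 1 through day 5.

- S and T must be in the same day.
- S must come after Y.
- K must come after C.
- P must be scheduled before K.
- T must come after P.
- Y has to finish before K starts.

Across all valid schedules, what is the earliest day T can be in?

Precedence pushes T to at least day 2.
T at day 2 is achievable: S -> day 2; C -> day 1; P -> day 1; Y -> day 1; K -> day 2; T -> day 2.

day 2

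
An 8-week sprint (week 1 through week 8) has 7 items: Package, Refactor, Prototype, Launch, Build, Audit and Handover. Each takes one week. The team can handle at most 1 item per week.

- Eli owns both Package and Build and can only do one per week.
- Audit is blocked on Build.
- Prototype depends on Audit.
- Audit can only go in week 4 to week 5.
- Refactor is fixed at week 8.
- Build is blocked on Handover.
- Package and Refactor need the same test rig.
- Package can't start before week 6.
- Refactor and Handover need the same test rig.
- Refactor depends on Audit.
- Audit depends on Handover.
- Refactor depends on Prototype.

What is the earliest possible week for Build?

Precedence pushes Build to at least week 2; downstream work caps Build at week 4.
Build at week 2 is achievable: Handover=week 1, Refactor=week 8, Build=week 2, Audit=week 4, Package=week 6, Prototype=week 5, Launch=week 3.

week 2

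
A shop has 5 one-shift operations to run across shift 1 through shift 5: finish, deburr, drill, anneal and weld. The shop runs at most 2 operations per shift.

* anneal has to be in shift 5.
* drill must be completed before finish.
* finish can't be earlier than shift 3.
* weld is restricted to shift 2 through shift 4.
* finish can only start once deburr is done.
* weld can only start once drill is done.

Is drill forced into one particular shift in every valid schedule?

drill can be shift 1 (e.g. anneal -> shift 5; deburr -> shift 1; finish -> shift 3; weld -> shift 2; drill -> shift 1) or shift 2 (e.g. drill in shift 2; deburr in shift 1; finish in shift 3; weld in shift 3; anneal in shift 5).

No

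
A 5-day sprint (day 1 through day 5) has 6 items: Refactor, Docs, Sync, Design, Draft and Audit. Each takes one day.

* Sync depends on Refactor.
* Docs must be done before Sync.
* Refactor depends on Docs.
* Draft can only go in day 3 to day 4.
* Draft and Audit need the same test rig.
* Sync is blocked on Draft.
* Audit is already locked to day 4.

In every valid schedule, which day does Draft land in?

Draft's window is day 3–day 4.
Audit is fixed at day 4, and Draft can't share a day with Audit.
So Draft must be day 3.

day 3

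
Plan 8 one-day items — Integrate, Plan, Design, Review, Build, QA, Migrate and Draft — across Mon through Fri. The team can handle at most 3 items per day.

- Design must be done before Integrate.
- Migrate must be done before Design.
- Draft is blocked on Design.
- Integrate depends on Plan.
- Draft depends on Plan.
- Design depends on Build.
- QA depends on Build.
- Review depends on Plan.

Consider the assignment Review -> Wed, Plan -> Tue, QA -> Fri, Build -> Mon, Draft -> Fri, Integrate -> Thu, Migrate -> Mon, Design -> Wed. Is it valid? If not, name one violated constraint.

QA depends on Build — holds.
Review depends on Plan — holds.
The team can handle at most 3 items per day — holds.
Draft depends on Plan — holds.
Design depends on Build — holds.
Draft is blocked on Design — holds.
Integrate depends on Plan — holds.
Design must be done before Integrate — holds.
Migrate must be done before Design — holds.

Yes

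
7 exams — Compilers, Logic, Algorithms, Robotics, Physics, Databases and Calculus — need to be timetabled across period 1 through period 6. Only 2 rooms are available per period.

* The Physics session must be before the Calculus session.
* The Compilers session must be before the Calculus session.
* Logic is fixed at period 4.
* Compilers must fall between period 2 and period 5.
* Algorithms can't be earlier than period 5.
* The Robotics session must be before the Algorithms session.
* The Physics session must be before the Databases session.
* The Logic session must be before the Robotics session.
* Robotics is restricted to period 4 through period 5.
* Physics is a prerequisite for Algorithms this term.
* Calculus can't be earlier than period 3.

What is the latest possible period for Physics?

period 4

Downstream work caps Physics at period 5.
Physics at period 4 is achievable: Robotics -> period 5, Logic -> period 4, Calculus -> period 5, Algorithms -> period 6, Physics -> period 4, Compilers -> period 2, Databases -> period 6.
Nothing later works — the capacity limit rule out every period after period 4.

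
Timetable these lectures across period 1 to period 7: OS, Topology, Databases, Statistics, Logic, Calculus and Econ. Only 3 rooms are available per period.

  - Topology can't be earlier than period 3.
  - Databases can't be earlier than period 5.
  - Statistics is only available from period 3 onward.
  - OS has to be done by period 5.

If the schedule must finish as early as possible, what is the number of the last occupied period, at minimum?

With at most 3 per period and 7 lectures, at least 3 periods are needed.
Databases can't be placed before period 5, so the schedule must run through at least period 5.
5 works (last occupied period: period 5): for example Econ in period 2; Statistics in period 3; Databases in period 5; Topology in period 3; OS in period 1; Calculus in period 1; Logic in period 1.

5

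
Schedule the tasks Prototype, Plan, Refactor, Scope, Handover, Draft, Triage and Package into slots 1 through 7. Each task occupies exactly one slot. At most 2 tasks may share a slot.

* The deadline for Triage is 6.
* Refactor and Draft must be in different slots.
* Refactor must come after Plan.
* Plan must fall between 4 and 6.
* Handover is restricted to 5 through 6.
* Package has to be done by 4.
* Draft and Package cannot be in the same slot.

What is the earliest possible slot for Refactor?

Precedence pushes Refactor to at least 5.
Refactor at 5 is achievable: Draft -> 3, Triage -> 1, Handover -> 5, Refactor -> 5, Package -> 1, Scope -> 2, Plan -> 4, Prototype -> 2.

5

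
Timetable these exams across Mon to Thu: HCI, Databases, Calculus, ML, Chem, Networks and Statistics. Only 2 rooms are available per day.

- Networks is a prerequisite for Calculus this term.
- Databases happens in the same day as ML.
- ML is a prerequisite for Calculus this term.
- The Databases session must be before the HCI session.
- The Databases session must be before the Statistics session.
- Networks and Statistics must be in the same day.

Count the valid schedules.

10

Splitting on HCI: it can be Tue (2), Wed (3), Thu (5). Listing each branch's schedules as (Databases, Calculus, ML, Chem, Networks, Statistics):
HCI=Tue: (Mon,Thu,Mon,Tue,Wed,Wed) (Mon,Thu,Mon,Thu,Wed,Wed) — 2.
HCI=Wed: (Mon,Wed,Mon,Thu,Tue,Tue) (Mon,Thu,Mon,Wed,Tue,Tue) (Mon,Thu,Mon,Thu,Tue,Tue) — 3.
HCI=Thu: (Mon,Wed,Mon,Wed,Tue,Tue) (Mon,Wed,Mon,Thu,Tue,Tue) (Mon,Thu,Mon,Tue,Wed,Wed) (Mon,Thu,Mon,Wed,Tue,Tue) (Tue,Thu,Tue,Mon,Wed,Wed) — 5.
Summing: 2 + 3 + 5 = 10.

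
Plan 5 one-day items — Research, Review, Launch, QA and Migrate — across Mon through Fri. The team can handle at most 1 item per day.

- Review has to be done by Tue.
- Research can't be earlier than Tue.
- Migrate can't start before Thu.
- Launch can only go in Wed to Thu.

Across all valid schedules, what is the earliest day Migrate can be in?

Thu

Migrate is available from Thu.
Migrate at Thu is achievable: Migrate=Thu, Research=Tue, Launch=Wed, Review=Mon, QA=Fri.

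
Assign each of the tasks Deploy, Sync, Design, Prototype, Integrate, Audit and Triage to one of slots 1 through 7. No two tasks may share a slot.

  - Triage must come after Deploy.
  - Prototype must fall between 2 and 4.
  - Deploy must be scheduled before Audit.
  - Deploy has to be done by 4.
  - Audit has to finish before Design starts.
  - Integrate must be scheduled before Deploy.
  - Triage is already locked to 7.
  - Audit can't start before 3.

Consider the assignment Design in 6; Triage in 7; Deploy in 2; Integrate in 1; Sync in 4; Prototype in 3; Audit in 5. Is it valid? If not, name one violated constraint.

Yes

Triage must come after Deploy — holds.
Deploy must be scheduled before Audit — holds.
Integrate must be scheduled before Deploy — holds.
Audit can't start before 3 — holds.
Audit has to finish before Design starts — holds.
Prototype must fall between 2 and 4 — holds.
Deploy has to be done by 4 — holds.
No two tasks may share a slot — holds.
Triage is already locked to 7 — holds.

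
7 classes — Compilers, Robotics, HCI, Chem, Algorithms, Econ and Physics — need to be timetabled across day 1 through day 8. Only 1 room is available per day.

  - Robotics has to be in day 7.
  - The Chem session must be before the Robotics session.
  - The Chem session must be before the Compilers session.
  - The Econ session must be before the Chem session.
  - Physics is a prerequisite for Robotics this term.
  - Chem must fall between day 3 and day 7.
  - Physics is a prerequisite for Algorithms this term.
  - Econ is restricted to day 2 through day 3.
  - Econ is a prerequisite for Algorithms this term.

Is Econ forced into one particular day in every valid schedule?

Econ can be day 2 (e.g. Physics -> day 1; Econ -> day 2; Chem -> day 3; HCI -> day 6; Robotics -> day 7; Compilers -> day 5; Algorithms -> day 4) or day 3 (e.g. Algorithms=day 5, Econ=day 3, HCI=day 2, Robotics=day 7, Chem=day 4, Compilers=day 6, Physics=day 1).

No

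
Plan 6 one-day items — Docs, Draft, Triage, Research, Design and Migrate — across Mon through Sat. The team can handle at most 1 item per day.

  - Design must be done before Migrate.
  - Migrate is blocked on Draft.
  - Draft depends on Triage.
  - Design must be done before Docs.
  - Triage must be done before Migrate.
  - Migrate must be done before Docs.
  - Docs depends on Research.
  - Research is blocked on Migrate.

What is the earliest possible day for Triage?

Downstream work caps Triage at Tue.
Triage at Mon is achievable: Research in Fri; Triage in Mon; Design in Wed; Migrate in Thu; Docs in Sat; Draft in Tue.

Mon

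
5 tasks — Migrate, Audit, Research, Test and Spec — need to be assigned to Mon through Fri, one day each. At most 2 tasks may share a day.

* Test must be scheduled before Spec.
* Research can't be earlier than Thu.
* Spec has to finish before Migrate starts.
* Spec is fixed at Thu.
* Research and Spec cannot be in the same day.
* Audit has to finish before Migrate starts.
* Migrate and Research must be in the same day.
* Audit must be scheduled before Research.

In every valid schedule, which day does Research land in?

Fri

Research's window is Thu–Fri.
Spec is fixed at Thu, and Research can't share a day with Spec.
So Research must be Fri.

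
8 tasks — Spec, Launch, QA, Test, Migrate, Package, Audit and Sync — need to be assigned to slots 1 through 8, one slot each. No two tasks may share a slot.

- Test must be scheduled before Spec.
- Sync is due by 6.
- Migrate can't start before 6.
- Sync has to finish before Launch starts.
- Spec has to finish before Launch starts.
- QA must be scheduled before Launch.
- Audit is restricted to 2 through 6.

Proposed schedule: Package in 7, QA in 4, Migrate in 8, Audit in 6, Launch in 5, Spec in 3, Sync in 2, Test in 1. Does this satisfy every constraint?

Audit is restricted to 2 through 6 — holds.
No two tasks may share a slot — holds.
Test must be scheduled before Spec — holds.
Sync is due by 6 — holds.
Migrate can't start before 6 — holds.
QA must be scheduled before Launch — holds.
Spec has to finish before Launch starts — holds.
Sync has to finish before Launch starts — holds.

Yes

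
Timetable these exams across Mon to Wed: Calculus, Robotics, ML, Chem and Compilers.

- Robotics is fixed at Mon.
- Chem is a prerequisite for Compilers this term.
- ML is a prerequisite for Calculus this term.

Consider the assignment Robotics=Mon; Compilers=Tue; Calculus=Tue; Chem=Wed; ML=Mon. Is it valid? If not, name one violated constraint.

No. Chem is a prerequisite for Compilers this term is not satisfied.

Robotics is fixed at Mon — holds.
ML is a prerequisite for Calculus this term — holds.
Chem is a prerequisite for Compilers this term — violated.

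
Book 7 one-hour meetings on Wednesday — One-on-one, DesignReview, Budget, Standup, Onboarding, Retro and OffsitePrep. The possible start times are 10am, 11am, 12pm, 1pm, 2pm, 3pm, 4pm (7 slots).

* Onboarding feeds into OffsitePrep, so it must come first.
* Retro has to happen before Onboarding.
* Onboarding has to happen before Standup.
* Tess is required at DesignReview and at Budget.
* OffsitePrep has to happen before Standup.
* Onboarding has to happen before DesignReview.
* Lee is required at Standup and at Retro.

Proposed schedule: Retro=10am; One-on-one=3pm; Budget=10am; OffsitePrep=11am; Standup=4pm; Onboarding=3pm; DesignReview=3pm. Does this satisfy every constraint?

OffsitePrep has to happen before Standup — holds.
Onboarding has to happen before DesignReview — violated.
Retro has to happen before Onboarding — holds.
Onboarding feeds into OffsitePrep, so it must come first — violated.
Tess is required at DesignReview and at Budget — holds.
Onboarding has to happen before Standup — holds.
Lee is required at Standup and at Retro — holds.

Invalid. Onboarding feeds into OffsitePrep, so it must come first.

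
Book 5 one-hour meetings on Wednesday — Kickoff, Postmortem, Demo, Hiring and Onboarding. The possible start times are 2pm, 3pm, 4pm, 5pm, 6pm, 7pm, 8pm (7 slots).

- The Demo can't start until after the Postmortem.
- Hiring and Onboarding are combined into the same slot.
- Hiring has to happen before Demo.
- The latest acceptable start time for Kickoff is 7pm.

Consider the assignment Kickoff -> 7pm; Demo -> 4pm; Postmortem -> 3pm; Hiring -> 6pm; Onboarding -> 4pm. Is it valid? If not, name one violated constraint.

No. Hiring has to happen before Demo is not satisfied.

Hiring has to happen before Demo — violated.
The Demo can't start until after the Postmortem — holds.
The latest acceptable start time for Kickoff is 7pm — holds.
Hiring and Onboarding are combined into the same slot — violated.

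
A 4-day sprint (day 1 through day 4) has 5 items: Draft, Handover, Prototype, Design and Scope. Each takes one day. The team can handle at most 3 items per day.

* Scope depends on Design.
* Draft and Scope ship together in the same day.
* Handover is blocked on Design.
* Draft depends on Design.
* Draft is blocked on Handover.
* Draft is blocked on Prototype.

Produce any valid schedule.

Draft in day 3, Prototype in day 1, Design in day 1, Handover in day 2, Scope in day 3

Checking: Handover(day 2) before Draft(day 3); Design(day 1) before Draft(day 3); Prototype(day 1) before Draft(day 3); Design(day 1) before Scope(day 3); Design(day 1) before Handover(day 2); Draft = Scope = day 3; max 2 per day (cap 3).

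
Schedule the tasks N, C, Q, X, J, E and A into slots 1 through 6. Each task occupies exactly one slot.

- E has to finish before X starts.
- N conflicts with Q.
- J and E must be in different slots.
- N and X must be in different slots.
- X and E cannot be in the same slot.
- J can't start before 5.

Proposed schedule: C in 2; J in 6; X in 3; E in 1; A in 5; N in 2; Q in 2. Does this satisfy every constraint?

N and X must be in different slots — holds.
X and E cannot be in the same slot — holds.
J and E must be in different slots — holds.
J can't start before 5 — holds.
E has to finish before X starts — holds.
N conflicts with Q — violated.

Invalid. N conflicts with Q.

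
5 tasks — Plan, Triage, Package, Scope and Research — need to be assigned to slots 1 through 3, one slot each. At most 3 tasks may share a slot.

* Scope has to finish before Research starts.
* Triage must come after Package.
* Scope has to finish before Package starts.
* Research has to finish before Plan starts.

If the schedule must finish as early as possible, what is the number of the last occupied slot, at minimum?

The precedence chain requires at least 3 distinct slots.
With at most 3 per slot and 5 tasks, at least 2 slots are needed.
3 works (last occupied slot: 3): for example Triage -> 3; Scope -> 1; Plan -> 3; Research -> 2; Package -> 2.

slot 3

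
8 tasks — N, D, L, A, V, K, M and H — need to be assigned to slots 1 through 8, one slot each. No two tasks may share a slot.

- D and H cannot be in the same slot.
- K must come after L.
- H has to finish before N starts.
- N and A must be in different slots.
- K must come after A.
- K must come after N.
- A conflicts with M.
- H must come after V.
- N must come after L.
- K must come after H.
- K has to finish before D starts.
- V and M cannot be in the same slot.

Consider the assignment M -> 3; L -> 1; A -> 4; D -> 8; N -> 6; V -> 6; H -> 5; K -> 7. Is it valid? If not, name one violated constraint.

No — it violates: No two tasks may share a slot

K must come after A — holds.
H must come after V — violated.
K must come after H — holds.
K must come after L — holds.
No two tasks may share a slot — violated.
V and M cannot be in the same slot — holds.
A conflicts with M — holds.
N and A must be in different slots — holds.
K has to finish before D starts — holds.
H has to finish before N starts — holds.
D and H cannot be in the same slot — holds.
N must come after L — holds.
K must come after N — holds.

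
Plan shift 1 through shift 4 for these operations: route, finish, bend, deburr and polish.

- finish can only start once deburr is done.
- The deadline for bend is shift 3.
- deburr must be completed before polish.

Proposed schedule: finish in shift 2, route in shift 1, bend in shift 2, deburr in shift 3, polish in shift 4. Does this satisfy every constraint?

No. finish can only start once deburr is done is not satisfied.

deburr must be completed before polish — holds.
finish can only start once deburr is done — violated.
The deadline for bend is shift 3 — holds.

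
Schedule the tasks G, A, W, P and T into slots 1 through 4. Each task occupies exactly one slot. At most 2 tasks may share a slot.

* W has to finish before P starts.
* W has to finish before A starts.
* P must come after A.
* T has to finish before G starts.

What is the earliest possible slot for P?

3

Precedence pushes P to at least 3.
P at 3 is achievable: A in 2, W in 1, T in 1, G in 2, P in 3.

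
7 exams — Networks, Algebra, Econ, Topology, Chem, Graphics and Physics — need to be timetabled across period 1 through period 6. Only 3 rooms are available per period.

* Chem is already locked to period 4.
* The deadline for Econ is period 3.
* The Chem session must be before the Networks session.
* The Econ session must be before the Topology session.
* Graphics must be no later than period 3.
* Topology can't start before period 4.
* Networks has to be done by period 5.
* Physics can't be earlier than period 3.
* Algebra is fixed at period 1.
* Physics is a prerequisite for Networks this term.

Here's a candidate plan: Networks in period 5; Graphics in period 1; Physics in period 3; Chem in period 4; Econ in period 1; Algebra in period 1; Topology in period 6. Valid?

Yes, all constraints hold

Physics is a prerequisite for Networks this term — holds.
The deadline for Econ is period 3 — holds.
Networks has to be done by period 5 — holds.
Algebra is fixed at period 1 — holds.
The Chem session must be before the Networks session — holds.
Only 3 rooms are available per period — holds.
Chem is already locked to period 4 — holds.
Graphics must be no later than period 3 — holds.
Topology can't start before period 4 — holds.
The Econ session must be before the Topology session — holds.
Physics can't be earlier than period 3 — holds.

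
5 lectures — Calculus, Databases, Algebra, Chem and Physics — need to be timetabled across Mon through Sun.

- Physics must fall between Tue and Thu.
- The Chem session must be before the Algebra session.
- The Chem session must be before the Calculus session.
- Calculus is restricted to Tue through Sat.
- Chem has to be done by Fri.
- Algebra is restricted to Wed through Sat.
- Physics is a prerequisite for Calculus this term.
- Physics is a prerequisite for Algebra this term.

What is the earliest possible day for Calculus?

Wed

Calculus is available from Tue; precedence pushes Calculus to at least Wed; Calculus's own window allows nothing later than Sat.
Calculus at Wed is achievable: Databases=Mon; Physics=Tue; Algebra=Wed; Chem=Mon; Calculus=Wed.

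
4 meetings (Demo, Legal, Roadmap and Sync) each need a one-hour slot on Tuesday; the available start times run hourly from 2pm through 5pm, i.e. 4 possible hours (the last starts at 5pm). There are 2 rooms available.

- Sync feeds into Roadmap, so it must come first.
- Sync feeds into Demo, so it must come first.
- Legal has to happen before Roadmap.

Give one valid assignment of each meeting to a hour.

Demo=3pm; Legal=2pm; Roadmap=3pm; Sync=2pm

Checking: Sync(2pm) before Roadmap(3pm); Legal(2pm) before Roadmap(3pm); Sync(2pm) before Demo(3pm); max 2 per hour (cap 2).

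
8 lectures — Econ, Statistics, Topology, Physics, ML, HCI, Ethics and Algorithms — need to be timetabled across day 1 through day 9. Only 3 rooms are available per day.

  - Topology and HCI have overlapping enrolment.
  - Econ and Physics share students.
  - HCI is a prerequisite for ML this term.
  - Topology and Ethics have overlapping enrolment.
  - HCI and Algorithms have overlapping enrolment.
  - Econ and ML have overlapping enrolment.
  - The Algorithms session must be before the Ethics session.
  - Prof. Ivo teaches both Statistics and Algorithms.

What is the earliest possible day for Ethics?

Precedence pushes Ethics to at least day 2.
Ethics at day 2 is achievable: HCI in day 2, Statistics in day 2, Physics in day 3, Econ in day 1, Ethics in day 2, ML in day 3, Topology in day 1, Algorithms in day 1.

day 2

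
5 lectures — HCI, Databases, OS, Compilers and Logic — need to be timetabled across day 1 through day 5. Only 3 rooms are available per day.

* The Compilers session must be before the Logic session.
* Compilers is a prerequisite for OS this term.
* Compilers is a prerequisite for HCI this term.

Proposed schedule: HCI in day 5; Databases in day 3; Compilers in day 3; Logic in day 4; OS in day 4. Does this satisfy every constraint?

Valid

Only 3 rooms are available per day — holds.
Compilers is a prerequisite for OS this term — holds.
The Compilers session must be before the Logic session — holds.
Compilers is a prerequisite for HCI this term — holds.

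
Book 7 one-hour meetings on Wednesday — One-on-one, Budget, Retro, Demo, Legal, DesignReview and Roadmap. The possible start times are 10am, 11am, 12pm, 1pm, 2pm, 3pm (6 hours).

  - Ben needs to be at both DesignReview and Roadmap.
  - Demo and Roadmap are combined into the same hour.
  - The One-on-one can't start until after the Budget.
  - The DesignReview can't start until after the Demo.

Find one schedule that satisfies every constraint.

Retro in 10am, Demo in 10am, One-on-one in 11am, Budget in 10am, Legal in 10am, Roadmap in 10am, DesignReview in 11am

Checking: Demo(10am) before DesignReview(11am); Budget(10am) before One-on-one(11am); DesignReview(11am) != Roadmap(10am); Demo = Roadmap = 10am.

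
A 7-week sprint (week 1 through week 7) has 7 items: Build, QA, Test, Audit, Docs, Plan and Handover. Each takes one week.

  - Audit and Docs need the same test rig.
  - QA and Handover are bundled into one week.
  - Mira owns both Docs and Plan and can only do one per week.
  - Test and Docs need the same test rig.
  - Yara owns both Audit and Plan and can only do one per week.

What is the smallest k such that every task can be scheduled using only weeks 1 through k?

Check 2 weeks directly (anything shorter is at least as hard).
Could 2 weeks be enough, i.e. nothing placed later than week 2? No: Audit, Docs and Plan must all be in different weeks (Audit/Docs can't share; Audit/Plan can't share; Docs/Plan can't share), but only 2 weeks are available: 3 tasks can't fit in 2 distinct weeks.
So 2 weeks is not enough.
3 works (last occupied week: week 3): for example Docs -> week 2, Handover -> week 1, Plan -> week 3, Audit -> week 1, QA -> week 1, Test -> week 1, Build -> week 1.

3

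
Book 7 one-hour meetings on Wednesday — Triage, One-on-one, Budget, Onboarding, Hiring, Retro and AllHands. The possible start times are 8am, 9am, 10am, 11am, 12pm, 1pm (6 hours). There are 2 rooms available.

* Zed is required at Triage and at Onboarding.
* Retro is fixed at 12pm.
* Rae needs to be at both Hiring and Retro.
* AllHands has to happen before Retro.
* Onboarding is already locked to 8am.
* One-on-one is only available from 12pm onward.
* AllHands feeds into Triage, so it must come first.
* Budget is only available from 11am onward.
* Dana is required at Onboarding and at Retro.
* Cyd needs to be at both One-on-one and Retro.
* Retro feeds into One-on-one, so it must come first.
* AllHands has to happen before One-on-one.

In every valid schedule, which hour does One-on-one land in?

1pm

One-on-one's window is 12pm–1pm.
Retro is fixed at 12pm, and One-on-one can't share a hour with Retro.
So One-on-one must be 1pm.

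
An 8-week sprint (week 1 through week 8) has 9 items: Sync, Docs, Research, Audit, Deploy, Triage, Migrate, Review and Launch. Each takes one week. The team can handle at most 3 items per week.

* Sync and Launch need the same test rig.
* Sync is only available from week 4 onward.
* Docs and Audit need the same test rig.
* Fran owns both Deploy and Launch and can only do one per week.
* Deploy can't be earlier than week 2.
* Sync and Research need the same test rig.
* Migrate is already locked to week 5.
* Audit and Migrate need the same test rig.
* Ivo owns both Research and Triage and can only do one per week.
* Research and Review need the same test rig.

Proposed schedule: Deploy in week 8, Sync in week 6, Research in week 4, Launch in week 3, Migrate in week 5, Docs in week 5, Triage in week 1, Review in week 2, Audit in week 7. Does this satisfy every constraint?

Deploy can't be earlier than week 2 — holds.
Sync is only available from week 4 onward — holds.
Ivo owns both Research and Triage and can only do one per week — holds.
Sync and Launch need the same test rig — holds.
Docs and Audit need the same test rig — holds.
Research and Review need the same test rig — holds.
Migrate is already locked to week 5 — holds.
The team can handle at most 3 items per week — holds.
Sync and Research need the same test rig — holds.
Audit and Migrate need the same test rig — holds.
Fran owns both Deploy and Launch and can only do one per week — holds.

Yes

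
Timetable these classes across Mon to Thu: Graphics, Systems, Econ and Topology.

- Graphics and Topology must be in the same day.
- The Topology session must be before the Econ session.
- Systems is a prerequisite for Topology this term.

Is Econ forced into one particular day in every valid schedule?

No

Econ can be Wed (e.g. Topology=Tue, Graphics=Tue, Econ=Wed, Systems=Mon) or Thu (e.g. Graphics -> Tue; Systems -> Mon; Topology -> Tue; Econ -> Thu).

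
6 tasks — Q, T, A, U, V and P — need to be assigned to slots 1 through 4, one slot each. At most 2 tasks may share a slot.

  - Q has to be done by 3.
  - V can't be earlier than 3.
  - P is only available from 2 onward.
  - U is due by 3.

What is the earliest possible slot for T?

1

T at 1 is achievable: Q in 1; T in 1; U in 2; A in 3; P in 2; V in 3.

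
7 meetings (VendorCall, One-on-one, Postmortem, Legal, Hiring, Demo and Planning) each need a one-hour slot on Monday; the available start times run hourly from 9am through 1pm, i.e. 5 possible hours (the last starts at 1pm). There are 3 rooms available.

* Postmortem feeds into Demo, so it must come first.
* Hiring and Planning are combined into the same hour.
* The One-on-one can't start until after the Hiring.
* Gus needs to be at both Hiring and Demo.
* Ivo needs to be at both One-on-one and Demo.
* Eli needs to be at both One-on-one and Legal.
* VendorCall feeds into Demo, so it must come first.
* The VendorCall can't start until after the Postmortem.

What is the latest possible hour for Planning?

Planning must be in the same hour as Hiring, which can't be after 12pm, so Planning is at most 12pm.
Planning at 12pm is achievable: Planning -> 12pm; Hiring -> 12pm; Legal -> 9am; Demo -> 11am; VendorCall -> 10am; One-on-one -> 1pm; Postmortem -> 9am.

12pm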